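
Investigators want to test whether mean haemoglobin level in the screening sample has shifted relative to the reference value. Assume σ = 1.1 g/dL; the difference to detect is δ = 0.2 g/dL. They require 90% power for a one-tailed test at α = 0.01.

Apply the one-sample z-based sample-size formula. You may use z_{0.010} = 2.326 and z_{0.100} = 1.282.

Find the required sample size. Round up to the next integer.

n = (z_α + z_β)² · σ² / δ²
  = (2.326 + 1.282)² · 1.1² / 0.2²
  = 13.0177 · 1.21 / 0.04
  = 393.78
Round up → n = 394.

n = 394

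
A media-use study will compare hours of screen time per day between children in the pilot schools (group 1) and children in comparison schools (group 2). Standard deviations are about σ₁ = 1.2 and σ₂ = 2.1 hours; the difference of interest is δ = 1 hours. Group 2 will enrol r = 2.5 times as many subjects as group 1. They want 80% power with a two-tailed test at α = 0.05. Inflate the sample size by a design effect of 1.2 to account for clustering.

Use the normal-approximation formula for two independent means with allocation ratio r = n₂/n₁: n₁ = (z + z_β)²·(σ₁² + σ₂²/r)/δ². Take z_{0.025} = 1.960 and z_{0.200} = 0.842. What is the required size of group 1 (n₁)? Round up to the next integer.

n₁ = 31

n₁ = (z_{α/2} + z_β)² · (σ₁² + σ₂²/r) / δ²
   = (1.960 + 0.842)² · (1.2² + 2.1²/2.5) / 1²
   = 7.8512 · (1.44 + 1.764) / 1
   = 7.8512 · 3.204 / 1
   = 25.16
Design effect: 1.2 × 25.16 = 30.19.
Round up → n₁ = 31; n₂ = r·n₁ = 2.5 × 31 = 78.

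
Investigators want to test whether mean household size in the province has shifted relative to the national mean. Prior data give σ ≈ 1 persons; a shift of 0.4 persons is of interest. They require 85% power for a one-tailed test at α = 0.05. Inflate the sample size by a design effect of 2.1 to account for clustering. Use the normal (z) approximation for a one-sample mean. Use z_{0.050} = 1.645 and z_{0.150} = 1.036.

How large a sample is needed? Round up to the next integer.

n = 95

n = (z_α + z_β)² · σ² / δ²
  = (1.645 + 1.036)² · 1² / 0.4²
  = 7.1878 · 1 / 0.16
  = 44.92
Design effect: 2.1 × 44.92 = 94.34.
Round up → n = 95.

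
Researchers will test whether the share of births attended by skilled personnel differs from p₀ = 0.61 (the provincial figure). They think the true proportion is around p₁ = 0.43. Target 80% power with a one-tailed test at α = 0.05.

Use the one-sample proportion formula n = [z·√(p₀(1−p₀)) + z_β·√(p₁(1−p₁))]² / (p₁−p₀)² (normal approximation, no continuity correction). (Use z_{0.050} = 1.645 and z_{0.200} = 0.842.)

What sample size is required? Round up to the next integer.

n = [z_α·√(p₀q₀) + z_β·√(p₁q₁)]² / (p₁ − p₀)²
  = [1.645·√(0.61·0.39) + 0.842·√(0.43·0.57)]² / (-0.18)²
  = [1.645·0.4877 + 0.842·0.4951]² / 0.0324
  = [1.2192]² / 0.0324
  = 45.88
Round up → n = 46.

n = 46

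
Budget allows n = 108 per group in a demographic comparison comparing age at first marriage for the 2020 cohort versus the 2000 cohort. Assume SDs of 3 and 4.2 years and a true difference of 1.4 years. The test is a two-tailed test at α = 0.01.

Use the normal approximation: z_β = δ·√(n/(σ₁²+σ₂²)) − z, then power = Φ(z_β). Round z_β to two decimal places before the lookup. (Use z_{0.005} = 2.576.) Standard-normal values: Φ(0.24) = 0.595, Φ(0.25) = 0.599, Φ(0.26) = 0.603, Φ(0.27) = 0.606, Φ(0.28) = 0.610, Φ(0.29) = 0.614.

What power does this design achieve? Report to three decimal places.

z_β = δ·√(n/(σ₁²+σ₂²)) − z_{α/2}
    = 1.4 · √(108/26.64) − 2.576
    = 1.4 · 2.01347 − 2.576
    = 2.8189 − 2.576 = 0.2429 → 0.24
Power = Φ(0.24) = 0.595.

Power ≈ 0.595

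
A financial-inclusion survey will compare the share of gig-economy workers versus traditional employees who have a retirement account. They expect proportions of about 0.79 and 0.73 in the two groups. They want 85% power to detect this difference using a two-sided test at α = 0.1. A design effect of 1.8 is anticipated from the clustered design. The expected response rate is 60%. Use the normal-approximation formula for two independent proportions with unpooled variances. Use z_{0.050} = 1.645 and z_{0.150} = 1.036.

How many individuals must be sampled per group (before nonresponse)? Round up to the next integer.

n = 2175 per group

n = (z_{α/2} + z_β)² · [p₁(1−p₁) + p₂(1−p₂)] / (p₁ − p₂)²
  = (1.645 + 1.036)² · (0.79·0.21 + 0.73·0.27) / (0.06)²
  = (2.681)² · (0.1659 + 0.1971) / 0.0036
  = 7.1878 · 0.3630 / 0.0036
  = 724.77
Design effect: 1.8 × 724.77 = 1304.58.
Adjust for 60% response: 1304.58 / 0.60 = 2174.30.
Round up → n = 2175 per group.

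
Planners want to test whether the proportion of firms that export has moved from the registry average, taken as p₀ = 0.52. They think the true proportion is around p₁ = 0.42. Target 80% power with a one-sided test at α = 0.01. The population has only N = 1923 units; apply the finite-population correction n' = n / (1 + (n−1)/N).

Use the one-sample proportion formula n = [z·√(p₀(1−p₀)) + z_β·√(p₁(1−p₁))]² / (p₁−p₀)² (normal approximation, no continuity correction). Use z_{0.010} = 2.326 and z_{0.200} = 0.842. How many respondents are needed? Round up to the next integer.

n = 221

n = [z_α·√(p₀q₀) + z_β·√(p₁q₁)]² / (p₁ − p₀)²
  = [2.326·√(0.52·0.48) + 0.842·√(0.42·0.58)]² / (-0.10)²
  = [2.326·0.4996 + 0.842·0.4936]² / 0.0100
  = [1.5776]² / 0.0100
  = 248.90
Finite-population correction (N = 1923): 248.90 / (1 + (248.90 − 1)/1923) = 220.47.
Round up → n = 221.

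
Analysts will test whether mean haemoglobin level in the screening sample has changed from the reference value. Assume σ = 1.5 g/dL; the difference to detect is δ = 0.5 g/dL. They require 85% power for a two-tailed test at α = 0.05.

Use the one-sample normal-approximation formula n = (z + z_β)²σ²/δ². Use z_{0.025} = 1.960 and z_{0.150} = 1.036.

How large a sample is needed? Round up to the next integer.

n = 81

n = (z_{α/2} + z_β)² · σ² / δ²
  = (1.960 + 1.036)² · 1.5² / 0.5²
  = 8.9760 · 2.25 / 0.25
  = 80.78
Round up → n = 81.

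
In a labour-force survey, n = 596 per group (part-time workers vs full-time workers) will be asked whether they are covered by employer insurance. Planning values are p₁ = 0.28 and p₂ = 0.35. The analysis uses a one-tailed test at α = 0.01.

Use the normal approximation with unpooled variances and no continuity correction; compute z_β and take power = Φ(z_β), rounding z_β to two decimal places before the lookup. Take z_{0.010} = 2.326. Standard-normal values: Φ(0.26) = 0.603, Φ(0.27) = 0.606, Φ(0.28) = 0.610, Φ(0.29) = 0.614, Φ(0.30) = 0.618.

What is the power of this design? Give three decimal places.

z_β = |p₁−p₂|·√(n/[p₁q₁+p₂q₂]) − z_α
    = 0.07 · √(596/0.4291) − 2.326
    = 0.07 · 37.2687 − 2.326
    = 2.6088 − 2.326 = 0.2828 → 0.28
Power = Φ(0.28) = 0.610.

Power ≈ 0.610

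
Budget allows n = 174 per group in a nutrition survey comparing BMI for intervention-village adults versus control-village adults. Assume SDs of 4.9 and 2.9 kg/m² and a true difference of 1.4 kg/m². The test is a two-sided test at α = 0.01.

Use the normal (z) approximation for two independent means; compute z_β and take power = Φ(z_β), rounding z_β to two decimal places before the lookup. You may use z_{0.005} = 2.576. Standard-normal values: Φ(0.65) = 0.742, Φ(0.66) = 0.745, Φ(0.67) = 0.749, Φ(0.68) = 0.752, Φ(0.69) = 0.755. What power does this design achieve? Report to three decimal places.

Power ≈ 0.749

z_β = δ·√(n/(σ₁²+σ₂²)) − z_{α/2}
    = 1.4 · √(174/32.42) − 2.576
    = 1.4 · 2.31669 − 2.576
    = 3.2434 − 2.576 = 0.6674 → 0.67
Power = Φ(0.67) = 0.749.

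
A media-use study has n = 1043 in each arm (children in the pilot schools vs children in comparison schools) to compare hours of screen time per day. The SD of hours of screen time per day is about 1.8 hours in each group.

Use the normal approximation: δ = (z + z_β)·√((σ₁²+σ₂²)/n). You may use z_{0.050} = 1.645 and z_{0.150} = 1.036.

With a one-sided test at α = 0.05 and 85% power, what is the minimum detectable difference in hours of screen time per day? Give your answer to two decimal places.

δ = (z_α + z_β) · √((σ₁²+σ₂²)/n)
  = (1.645 + 1.036) · √(6.48/1043)
  = 2.681 · √0.00621
  = 2.681 · 0.0788
  = 0.2113

Minimum detectable difference ≈ 0.21 hours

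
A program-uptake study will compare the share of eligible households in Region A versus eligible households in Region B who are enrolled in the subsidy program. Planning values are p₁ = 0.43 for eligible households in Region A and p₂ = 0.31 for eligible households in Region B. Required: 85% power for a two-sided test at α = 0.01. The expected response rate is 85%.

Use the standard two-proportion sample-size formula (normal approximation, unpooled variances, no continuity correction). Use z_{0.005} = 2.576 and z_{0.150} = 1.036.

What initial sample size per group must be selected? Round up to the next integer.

n = (z_{α/2} + z_β)² · [p₁(1−p₁) + p₂(1−p₂)] / (p₁ − p₂)²
  = (2.576 + 1.036)² · (0.43·0.57 + 0.31·0.69) / (0.12)²
  = (3.612)² · (0.2451 + 0.2139) / 0.0144
  = 13.0465 · 0.4590 / 0.0144
  = 415.86
Adjust for 85% response: 415.86 / 0.85 = 489.25.
Round up → n = 490 per group.

n = 490 per group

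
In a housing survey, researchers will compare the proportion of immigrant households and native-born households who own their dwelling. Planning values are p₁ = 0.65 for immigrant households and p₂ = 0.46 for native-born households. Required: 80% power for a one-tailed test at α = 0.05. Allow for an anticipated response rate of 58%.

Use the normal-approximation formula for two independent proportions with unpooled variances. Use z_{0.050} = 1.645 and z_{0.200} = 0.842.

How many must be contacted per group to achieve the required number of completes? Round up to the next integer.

n = (z_α + z_β)² · [p₁(1−p₁) + p₂(1−p₂)] / (p₁ − p₂)²
  = (1.645 + 0.842)² · (0.65·0.35 + 0.46·0.54) / (0.19)²
  = (2.487)² · (0.2275 + 0.2484) / 0.0361
  = 6.1852 · 0.4759 / 0.0361
  = 81.54
Adjust for 58% response: 81.54 / 0.58 = 140.58.
Round up → n = 141 per group.

n = 141 per group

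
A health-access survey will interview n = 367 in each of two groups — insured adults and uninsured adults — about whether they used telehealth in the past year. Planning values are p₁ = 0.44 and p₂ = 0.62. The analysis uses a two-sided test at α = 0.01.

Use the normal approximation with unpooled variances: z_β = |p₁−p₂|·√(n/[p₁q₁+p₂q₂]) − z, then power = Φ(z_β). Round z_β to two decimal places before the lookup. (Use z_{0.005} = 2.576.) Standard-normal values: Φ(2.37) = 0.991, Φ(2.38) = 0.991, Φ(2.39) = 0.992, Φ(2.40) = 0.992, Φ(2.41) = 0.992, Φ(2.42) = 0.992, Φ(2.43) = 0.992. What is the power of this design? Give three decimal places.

z_β = |p₁−p₂|·√(n/[p₁q₁+p₂q₂]) − z_{α/2}
    = 0.18 · √(367/0.4820) − 2.576
    = 0.18 · 27.5937 − 2.576
    = 4.9669 − 2.576 = 2.3909 → 2.39
Power = Φ(2.39) = 0.992.

Power ≈ 0.992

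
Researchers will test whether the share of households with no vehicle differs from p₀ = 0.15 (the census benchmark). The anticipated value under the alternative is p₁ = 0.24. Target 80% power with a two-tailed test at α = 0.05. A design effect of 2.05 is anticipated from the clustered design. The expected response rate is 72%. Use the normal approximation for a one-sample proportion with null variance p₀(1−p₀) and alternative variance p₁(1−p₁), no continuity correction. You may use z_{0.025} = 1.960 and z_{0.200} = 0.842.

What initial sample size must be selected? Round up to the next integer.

n = [z_{α/2}·√(p₀q₀) + z_β·√(p₁q₁)]² / (p₁ − p₀)²
  = [1.960·√(0.15·0.85) + 0.842·√(0.24·0.76)]² / (0.09)²
  = [1.960·0.3571 + 0.842·0.4271]² / 0.0081
  = [1.0595]² / 0.0081
  = 138.58
Design effect: 2.05 × 138.58 = 284.08.
Adjust for 72% response: 284.08 / 0.72 = 394.56.
Round up → n = 395.

n = 395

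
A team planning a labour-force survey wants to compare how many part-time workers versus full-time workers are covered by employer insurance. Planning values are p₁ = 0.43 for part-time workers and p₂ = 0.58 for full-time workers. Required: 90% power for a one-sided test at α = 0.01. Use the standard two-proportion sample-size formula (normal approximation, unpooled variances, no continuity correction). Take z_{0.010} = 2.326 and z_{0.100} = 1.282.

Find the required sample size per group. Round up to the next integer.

n = 283 per group

n = (z_α + z_β)² · [p₁(1−p₁) + p₂(1−p₂)] / (p₁ − p₂)²
  = (2.326 + 1.282)² · (0.43·0.57 + 0.58·0.42) / (-0.15)²
  = (3.608)² · (0.2451 + 0.2436) / 0.0225
  = 13.0177 · 0.4887 / 0.0225
  = 282.74
Round up → n = 283 per group.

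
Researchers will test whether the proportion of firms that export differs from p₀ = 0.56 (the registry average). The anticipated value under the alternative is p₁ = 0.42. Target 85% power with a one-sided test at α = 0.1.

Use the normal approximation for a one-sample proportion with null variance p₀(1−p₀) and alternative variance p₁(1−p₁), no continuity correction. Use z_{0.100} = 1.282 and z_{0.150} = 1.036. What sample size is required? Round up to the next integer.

n = [z_α·√(p₀q₀) + z_β·√(p₁q₁)]² / (p₁ − p₀)²
  = [1.282·√(0.56·0.44) + 1.036·√(0.42·0.58)]² / (-0.14)²
  = [1.282·0.4964 + 1.036·0.4936]² / 0.0196
  = [1.1477]² / 0.0196
  = 67.20
Round up → n = 68.

n = 68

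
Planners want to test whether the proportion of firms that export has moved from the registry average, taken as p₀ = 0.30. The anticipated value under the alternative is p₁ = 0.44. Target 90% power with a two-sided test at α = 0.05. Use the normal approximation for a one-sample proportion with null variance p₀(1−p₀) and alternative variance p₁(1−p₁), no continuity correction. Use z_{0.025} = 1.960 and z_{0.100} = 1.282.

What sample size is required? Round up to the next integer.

n = 121

n = [z_{α/2}·√(p₀q₀) + z_β·√(p₁q₁)]² / (p₁ − p₀)²
  = [1.960·√(0.30·0.70) + 1.282·√(0.44·0.56)]² / (0.14)²
  = [1.960·0.4583 + 1.282·0.4964]² / 0.0196
  = [1.5346]² / 0.0196
  = 120.15
Round up → n = 121.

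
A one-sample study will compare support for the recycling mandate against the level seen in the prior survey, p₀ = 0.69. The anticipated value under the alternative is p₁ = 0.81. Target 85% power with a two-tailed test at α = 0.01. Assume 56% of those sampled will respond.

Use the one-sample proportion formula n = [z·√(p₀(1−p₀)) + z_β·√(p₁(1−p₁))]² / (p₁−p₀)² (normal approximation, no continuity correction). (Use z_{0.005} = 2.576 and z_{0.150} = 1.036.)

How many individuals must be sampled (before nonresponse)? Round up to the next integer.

n = 317

n = [z_{α/2}·√(p₀q₀) + z_β·√(p₁q₁)]² / (p₁ − p₀)²
  = [2.576·√(0.69·0.31) + 1.036·√(0.81·0.19)]² / (0.12)²
  = [2.576·0.4625 + 1.036·0.3923]² / 0.0144
  = [1.5978]² / 0.0144
  = 177.29
Adjust for 56% response: 177.29 / 0.56 = 316.59.
Round up → n = 317.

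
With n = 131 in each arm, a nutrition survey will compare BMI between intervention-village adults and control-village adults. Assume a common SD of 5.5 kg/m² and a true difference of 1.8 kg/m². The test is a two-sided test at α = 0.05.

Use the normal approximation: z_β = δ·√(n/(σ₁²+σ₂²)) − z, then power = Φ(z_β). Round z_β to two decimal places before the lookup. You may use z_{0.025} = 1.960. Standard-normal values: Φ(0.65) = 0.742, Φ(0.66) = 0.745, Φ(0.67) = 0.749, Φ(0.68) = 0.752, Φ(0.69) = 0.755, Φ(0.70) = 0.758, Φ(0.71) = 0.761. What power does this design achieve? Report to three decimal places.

Power ≈ 0.755

z_β = δ·√(n/(σ₁²+σ₂²)) − z_{α/2}
    = 1.8 · √(131/60.5) − 1.960
    = 1.8 · 1.47149 − 1.960
    = 2.6487 − 1.960 = 0.6887 → 0.69
Power = Φ(0.69) = 0.755.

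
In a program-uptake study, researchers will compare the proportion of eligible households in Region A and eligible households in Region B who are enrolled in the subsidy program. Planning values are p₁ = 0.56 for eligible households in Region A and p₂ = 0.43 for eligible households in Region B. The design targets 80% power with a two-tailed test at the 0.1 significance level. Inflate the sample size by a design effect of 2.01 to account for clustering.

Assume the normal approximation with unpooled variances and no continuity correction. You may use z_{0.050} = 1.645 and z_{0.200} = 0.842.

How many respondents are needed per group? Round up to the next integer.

n = (z_{α/2} + z_β)² · [p₁(1−p₁) + p₂(1−p₂)] / (p₁ − p₂)²
  = (1.645 + 0.842)² · (0.56·0.44 + 0.43·0.57) / (0.13)²
  = (2.487)² · (0.2464 + 0.2451) / 0.0169
  = 6.1852 · 0.4915 / 0.0169
  = 179.88
Design effect: 2.01 × 179.88 = 361.56.
Round up → n = 362 per group.

n = 362 per group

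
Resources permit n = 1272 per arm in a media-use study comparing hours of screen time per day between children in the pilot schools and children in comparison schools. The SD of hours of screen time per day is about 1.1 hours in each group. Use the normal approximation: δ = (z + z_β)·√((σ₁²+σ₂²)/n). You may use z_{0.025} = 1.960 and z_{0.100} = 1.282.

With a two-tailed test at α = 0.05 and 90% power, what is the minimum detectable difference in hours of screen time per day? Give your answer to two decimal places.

Minimum detectable difference ≈ 0.14 hours

δ = (z_{α/2} + z_β) · √((σ₁²+σ₂²)/n)
  = (1.960 + 1.282) · √(2.42/1272)
  = 3.242 · √0.0019
  = 3.242 · 0.0436
  = 0.1414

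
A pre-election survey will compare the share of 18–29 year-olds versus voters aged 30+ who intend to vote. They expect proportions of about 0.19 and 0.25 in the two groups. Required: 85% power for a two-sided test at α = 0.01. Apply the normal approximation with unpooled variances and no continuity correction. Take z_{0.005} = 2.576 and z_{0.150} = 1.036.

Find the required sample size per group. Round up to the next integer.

n = 1238 per group

n = (z_{α/2} + z_β)² · [p₁(1−p₁) + p₂(1−p₂)] / (p₁ − p₂)²
  = (2.576 + 1.036)² · (0.19·0.81 + 0.25·0.75) / (-0.06)²
  = (3.612)² · (0.1539 + 0.1875) / 0.0036
  = 13.0465 · 0.3414 / 0.0036
  = 1237.25
Round up → n = 1238 per group.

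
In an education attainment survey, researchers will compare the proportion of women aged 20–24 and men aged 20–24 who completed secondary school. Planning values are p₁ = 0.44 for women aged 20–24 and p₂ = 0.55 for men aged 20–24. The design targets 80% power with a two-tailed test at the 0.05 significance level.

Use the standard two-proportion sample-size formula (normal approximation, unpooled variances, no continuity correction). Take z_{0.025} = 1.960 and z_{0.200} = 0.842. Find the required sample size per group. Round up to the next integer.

n = (z_{α/2} + z_β)² · [p₁(1−p₁) + p₂(1−p₂)] / (p₁ − p₂)²
  = (1.960 + 0.842)² · (0.44·0.56 + 0.55·0.45) / (-0.11)²
  = (2.802)² · (0.2464 + 0.2475) / 0.0121
  = 7.8512 · 0.4939 / 0.0121
  = 320.47
Round up → n = 321 per group.

n = 321 per group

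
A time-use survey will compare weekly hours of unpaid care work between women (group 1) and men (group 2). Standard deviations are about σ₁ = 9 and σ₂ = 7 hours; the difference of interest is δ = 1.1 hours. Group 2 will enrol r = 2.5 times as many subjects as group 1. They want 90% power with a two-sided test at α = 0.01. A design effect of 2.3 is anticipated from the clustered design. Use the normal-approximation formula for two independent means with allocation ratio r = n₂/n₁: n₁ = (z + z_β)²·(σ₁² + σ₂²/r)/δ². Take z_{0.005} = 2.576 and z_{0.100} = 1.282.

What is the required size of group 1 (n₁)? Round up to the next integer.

n₁ = (z_{α/2} + z_β)² · (σ₁² + σ₂²/r) / δ²
   = (2.576 + 1.282)² · (9² + 7²/2.5) / 1.1²
   = 14.8842 · (81 + 19.6) / 1.21
   = 14.8842 · 100.6 / 1.21
   = 1237.48
Design effect: 2.3 × 1237.48 = 2846.20.
Round up → n₁ = 2847; n₂ = r·n₁ = 2.5 × 2847 = 7118.

n₁ = 2847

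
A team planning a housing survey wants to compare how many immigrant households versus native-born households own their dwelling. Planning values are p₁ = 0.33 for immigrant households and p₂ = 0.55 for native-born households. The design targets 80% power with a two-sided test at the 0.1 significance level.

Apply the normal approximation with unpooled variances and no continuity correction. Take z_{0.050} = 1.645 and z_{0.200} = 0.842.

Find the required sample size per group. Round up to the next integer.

n = 60 per group

n = (z_{α/2} + z_β)² · [p₁(1−p₁) + p₂(1−p₂)] / (p₁ − p₂)²
  = (1.645 + 0.842)² · (0.33·0.67 + 0.55·0.45) / (-0.22)²
  = (2.487)² · (0.2211 + 0.2475) / 0.0484
  = 6.1852 · 0.4686 / 0.0484
  = 59.88
Round up → n = 60 per group.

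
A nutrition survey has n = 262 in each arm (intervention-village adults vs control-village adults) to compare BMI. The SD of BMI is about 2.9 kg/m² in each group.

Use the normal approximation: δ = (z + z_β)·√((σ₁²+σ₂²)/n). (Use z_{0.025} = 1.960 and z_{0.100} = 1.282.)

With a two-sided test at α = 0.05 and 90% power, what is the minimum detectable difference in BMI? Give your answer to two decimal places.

δ = (z_{α/2} + z_β) · √((σ₁²+σ₂²)/n)
  = (1.960 + 1.282) · √(16.82/262)
  = 3.242 · √0.0642
  = 3.242 · 0.2534
  = 0.8214

Minimum detectable difference ≈ 0.82 kg/m²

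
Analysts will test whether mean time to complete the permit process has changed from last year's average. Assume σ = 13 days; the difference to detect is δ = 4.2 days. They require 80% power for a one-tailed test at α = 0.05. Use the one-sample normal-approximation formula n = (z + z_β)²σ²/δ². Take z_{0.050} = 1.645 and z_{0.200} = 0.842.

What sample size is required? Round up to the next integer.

n = (z_α + z_β)² · σ² / δ²
  = (1.645 + 0.842)² · 13² / 4.2²
  = 6.1852 · 169 / 17.64
  = 59.26
Round up → n = 60.

n = 60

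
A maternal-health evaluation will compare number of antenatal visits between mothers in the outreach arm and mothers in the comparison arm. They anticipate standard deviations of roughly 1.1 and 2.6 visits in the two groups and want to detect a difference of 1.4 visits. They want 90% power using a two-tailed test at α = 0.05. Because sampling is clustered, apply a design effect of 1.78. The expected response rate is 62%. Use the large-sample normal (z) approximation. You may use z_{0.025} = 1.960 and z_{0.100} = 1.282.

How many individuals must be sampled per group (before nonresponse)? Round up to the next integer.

n = 123 per group

n = (z_{α/2} + z_β)² · (σ₁² + σ₂²) / δ²
  = (1.960 + 1.282)² · (1.1² + 2.6² = 7.97) / 1.4²
  = 10.5106 · 7.97 / 1.96
  = 42.74
Design effect: 1.78 × 42.74 = 76.08.
Adjust for 62% response: 76.08 / 0.62 = 122.70.
Round up → n = 123 per group.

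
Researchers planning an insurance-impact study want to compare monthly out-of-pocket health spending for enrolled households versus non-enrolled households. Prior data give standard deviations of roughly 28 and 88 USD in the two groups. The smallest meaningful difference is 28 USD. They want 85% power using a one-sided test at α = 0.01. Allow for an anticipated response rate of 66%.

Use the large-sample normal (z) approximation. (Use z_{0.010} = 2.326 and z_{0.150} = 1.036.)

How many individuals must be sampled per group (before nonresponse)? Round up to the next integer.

n = (z_α + z_β)² · (σ₁² + σ₂²) / δ²
  = (2.326 + 1.036)² · (28² + 88² = 8528) / 28²
  = 11.3030 · 8528 / 784
  = 122.95
Adjust for 66% response: 122.95 / 0.66 = 186.29.
Round up → n = 187 per group.

n = 187 per group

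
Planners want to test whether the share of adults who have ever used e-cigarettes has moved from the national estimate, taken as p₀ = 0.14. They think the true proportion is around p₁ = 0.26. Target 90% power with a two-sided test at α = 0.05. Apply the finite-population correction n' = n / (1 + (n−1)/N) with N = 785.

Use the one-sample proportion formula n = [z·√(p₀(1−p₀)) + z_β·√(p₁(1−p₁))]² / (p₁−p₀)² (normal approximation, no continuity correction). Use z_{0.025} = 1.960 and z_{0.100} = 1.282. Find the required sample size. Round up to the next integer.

n = 95

n = [z_{α/2}·√(p₀q₀) + z_β·√(p₁q₁)]² / (p₁ − p₀)²
  = [1.960·√(0.14·0.86) + 1.282·√(0.26·0.74)]² / (0.12)²
  = [1.960·0.3470 + 1.282·0.4386]² / 0.0144
  = [1.2424]² / 0.0144
  = 107.20
Finite-population correction (N = 785): 107.20 / (1 + (107.20 − 1)/785) = 94.42.
Round up → n = 95.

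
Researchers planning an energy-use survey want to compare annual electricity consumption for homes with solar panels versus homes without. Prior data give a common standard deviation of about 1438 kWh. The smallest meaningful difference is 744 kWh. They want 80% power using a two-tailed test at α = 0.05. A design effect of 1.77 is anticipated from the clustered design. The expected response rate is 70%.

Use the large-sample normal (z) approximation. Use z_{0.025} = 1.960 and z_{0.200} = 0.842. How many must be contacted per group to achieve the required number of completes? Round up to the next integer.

n = 149 per group

n = (z_{α/2} + z_β)² · (σ₁² + σ₂²) / δ²
  = (1.960 + 0.842)² · (2·1438² = 4135688) / 744²
  = 7.8512 · 4135688 / 553536
  = 58.66
Design effect: 1.77 × 58.66 = 103.83.
Adjust for 70% response: 103.83 / 0.70 = 148.32.
Round up → n = 149 per group.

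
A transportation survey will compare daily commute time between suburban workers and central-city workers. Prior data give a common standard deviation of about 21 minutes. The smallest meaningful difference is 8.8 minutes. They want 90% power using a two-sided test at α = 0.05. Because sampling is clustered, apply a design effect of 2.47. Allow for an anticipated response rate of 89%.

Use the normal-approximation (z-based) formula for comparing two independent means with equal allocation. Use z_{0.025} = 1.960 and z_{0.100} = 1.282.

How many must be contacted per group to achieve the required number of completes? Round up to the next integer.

n = (z_{α/2} + z_β)² · (σ₁² + σ₂²) / δ²
  = (1.960 + 1.282)² · (2·21² = 882) / 8.8²
  = 10.5106 · 882 / 77.44
  = 119.71
Design effect: 2.47 × 119.71 = 295.68.
Adjust for 89% response: 295.68 / 0.89 = 332.23.
Round up → n = 333 per group.

n = 333 per group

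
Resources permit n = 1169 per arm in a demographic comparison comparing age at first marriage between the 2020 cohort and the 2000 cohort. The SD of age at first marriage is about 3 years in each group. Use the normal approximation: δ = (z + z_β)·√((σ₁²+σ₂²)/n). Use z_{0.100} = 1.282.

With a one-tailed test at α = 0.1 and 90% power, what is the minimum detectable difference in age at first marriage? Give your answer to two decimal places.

Minimum detectable difference ≈ 0.32 years

δ = (z_α + z_β) · √((σ₁²+σ₂²)/n)
  = (1.282 + 1.282) · √(18/1169)
  = 2.564 · √0.0154
  = 2.564 · 0.1241
  = 0.3182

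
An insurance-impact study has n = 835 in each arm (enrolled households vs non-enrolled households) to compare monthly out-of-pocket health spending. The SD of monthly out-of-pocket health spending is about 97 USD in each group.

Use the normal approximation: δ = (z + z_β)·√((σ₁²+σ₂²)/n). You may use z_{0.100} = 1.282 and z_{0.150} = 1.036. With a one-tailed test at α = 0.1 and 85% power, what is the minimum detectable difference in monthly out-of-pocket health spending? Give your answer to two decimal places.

δ = (z_α + z_β) · √((σ₁²+σ₂²)/n)
  = (1.282 + 1.036) · √(18818/835)
  = 2.318 · √22.5365
  = 2.318 · 4.7473
  = 11.0042

Minimum detectable difference ≈ 11.00 USD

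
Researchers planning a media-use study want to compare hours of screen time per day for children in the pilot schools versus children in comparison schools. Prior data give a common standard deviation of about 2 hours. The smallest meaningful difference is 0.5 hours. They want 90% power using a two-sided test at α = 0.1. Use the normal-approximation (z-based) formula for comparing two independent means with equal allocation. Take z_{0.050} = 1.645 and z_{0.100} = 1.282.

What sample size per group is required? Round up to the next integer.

n = 275 per group

n = (z_{α/2} + z_β)² · (σ₁² + σ₂²) / δ²
  = (1.645 + 1.282)² · (2·2² = 8) / 0.5²
  = 8.5673 · 8 / 0.25
  = 274.15
Round up → n = 275 per group.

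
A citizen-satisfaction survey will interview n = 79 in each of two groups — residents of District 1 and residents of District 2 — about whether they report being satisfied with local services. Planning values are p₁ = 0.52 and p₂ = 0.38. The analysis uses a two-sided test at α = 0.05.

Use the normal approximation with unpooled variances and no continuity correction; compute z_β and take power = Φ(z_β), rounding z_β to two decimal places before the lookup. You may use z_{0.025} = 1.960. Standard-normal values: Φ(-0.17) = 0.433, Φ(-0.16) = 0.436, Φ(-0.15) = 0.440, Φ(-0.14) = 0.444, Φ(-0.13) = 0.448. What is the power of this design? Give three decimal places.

z_β = |p₁−p₂|·√(n/[p₁q₁+p₂q₂]) − z_{α/2}
    = 0.14 · √(79/0.4852) − 1.960
    = 0.14 · 12.7601 − 1.960
    = 1.7864 − 1.960 = -0.1736 → -0.17
Power = Φ(-0.17) = 0.433.

Power ≈ 0.433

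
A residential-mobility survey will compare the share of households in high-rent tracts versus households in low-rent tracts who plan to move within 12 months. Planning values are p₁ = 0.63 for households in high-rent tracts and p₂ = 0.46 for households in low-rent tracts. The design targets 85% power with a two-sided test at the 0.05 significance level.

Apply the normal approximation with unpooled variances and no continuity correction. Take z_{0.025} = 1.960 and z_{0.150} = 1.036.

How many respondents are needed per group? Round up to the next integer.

n = 150 per group

n = (z_{α/2} + z_β)² · [p₁(1−p₁) + p₂(1−p₂)] / (p₁ − p₂)²
  = (1.960 + 1.036)² · (0.63·0.37 + 0.46·0.54) / (0.17)²
  = (2.996)² · (0.2331 + 0.2484) / 0.0289
  = 8.9760 · 0.4815 / 0.0289
  = 149.55
Round up → n = 150 per group.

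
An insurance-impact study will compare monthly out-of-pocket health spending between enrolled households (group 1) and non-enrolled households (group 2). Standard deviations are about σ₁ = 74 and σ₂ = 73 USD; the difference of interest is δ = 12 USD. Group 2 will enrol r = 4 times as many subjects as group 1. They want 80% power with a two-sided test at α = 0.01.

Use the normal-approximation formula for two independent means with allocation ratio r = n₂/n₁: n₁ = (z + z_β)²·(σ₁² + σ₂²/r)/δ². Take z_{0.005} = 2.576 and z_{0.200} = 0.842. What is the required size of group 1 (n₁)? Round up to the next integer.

n₁ = 553

n₁ = (z_{α/2} + z_β)² · (σ₁² + σ₂²/r) / δ²
   = (2.576 + 0.842)² · (74² + 73²/4) / 12²
   = 11.6827 · (5476 + 1332.2) / 144
   = 11.6827 · 6808.2 / 144
   = 552.35
Round up → n₁ = 553; n₂ = r·n₁ = 4 × 553 = 2212.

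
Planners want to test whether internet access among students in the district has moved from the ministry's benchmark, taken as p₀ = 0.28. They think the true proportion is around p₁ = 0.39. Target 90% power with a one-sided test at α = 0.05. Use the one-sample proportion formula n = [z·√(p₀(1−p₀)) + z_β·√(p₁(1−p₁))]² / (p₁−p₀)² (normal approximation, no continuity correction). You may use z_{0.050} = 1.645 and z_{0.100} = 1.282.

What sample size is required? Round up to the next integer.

n = 154

n = [z_α·√(p₀q₀) + z_β·√(p₁q₁)]² / (p₁ − p₀)²
  = [1.645·√(0.28·0.72) + 1.282·√(0.39·0.61)]² / (0.11)²
  = [1.645·0.4490 + 1.282·0.4877]² / 0.0121
  = [1.3639]² / 0.0121
  = 153.74
Round up → n = 154.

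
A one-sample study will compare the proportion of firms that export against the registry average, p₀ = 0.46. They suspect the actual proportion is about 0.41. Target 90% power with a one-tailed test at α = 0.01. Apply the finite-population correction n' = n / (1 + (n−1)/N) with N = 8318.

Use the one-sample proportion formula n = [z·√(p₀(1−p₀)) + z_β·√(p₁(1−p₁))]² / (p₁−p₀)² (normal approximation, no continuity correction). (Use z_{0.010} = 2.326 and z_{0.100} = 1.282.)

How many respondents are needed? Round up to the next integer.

n = [z_α·√(p₀q₀) + z_β·√(p₁q₁)]² / (p₁ − p₀)²
  = [2.326·√(0.46·0.54) + 1.282·√(0.41·0.59)]² / (-0.05)²
  = [2.326·0.4984 + 1.282·0.4918]² / 0.0025
  = [1.7898]² / 0.0025
  = 1281.36
Finite-population correction (N = 8318): 1281.36 / (1 + (1281.36 − 1)/8318) = 1110.43.
Round up → n = 1111.

n = 1111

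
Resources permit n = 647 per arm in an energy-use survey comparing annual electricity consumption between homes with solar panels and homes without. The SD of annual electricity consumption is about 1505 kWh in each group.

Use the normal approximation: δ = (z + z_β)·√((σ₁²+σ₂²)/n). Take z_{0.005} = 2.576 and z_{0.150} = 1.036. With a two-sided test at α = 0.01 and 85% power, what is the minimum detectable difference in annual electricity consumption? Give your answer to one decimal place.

δ = (z_{α/2} + z_β) · √((σ₁²+σ₂²)/n)
  = (2.576 + 1.036) · √(4530050/647)
  = 3.612 · √7001.6
  = 3.612 · 83.6757
  = 302.2366

Minimum detectable difference ≈ 302.2 kWh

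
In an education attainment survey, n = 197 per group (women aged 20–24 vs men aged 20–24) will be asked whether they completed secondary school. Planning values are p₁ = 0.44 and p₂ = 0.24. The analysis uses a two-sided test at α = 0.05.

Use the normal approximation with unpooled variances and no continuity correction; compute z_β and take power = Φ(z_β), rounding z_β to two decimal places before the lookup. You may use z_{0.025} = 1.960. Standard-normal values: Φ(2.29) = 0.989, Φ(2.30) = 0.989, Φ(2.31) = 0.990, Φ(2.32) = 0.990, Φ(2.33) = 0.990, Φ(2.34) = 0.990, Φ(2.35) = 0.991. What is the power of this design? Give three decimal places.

z_β = |p₁−p₂|·√(n/[p₁q₁+p₂q₂]) − z_{α/2}
    = 0.20 · √(197/0.4288) − 1.960
    = 0.20 · 21.4341 − 1.960
    = 4.2868 − 1.960 = 2.3268 → 2.33
Power = Φ(2.33) = 0.990.

Power ≈ 0.990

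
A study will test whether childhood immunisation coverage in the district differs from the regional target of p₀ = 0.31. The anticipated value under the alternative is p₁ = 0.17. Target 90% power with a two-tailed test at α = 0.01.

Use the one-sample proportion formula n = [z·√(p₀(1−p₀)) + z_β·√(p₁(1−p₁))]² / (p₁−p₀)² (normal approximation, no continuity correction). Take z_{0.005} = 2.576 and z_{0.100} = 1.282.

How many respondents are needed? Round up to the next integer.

n = [z_{α/2}·√(p₀q₀) + z_β·√(p₁q₁)]² / (p₁ − p₀)²
  = [2.576·√(0.31·0.69) + 1.282·√(0.17·0.83)]² / (-0.14)²
  = [2.576·0.4625 + 1.282·0.3756]² / 0.0196
  = [1.6729]² / 0.0196
  = 142.79
Round up → n = 143.

n = 143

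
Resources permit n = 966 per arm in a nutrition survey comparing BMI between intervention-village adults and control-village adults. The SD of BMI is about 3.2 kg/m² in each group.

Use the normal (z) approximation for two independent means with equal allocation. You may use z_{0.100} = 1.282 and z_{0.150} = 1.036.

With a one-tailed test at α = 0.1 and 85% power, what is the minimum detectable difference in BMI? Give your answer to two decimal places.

δ = (z_α + z_β) · √((σ₁²+σ₂²)/n)
  = (1.282 + 1.036) · √(20.48/966)
  = 2.318 · √0.0212
  = 2.318 · 0.1456
  = 0.3375

Minimum detectable difference ≈ 0.34 kg/m²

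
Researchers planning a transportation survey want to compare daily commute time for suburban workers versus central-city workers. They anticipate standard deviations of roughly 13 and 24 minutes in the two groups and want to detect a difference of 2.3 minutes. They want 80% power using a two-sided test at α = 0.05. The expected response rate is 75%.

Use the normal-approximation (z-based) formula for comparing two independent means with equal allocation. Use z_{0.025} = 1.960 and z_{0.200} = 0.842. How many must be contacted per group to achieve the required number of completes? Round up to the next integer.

n = 1475 per group

n = (z_{α/2} + z_β)² · (σ₁² + σ₂²) / δ²
  = (1.960 + 0.842)² · (13² + 24² = 745) / 2.3²
  = 7.8512 · 745 / 5.29
  = 1105.70
Adjust for 75% response: 1105.70 / 0.75 = 1474.27.
Round up → n = 1475 per group.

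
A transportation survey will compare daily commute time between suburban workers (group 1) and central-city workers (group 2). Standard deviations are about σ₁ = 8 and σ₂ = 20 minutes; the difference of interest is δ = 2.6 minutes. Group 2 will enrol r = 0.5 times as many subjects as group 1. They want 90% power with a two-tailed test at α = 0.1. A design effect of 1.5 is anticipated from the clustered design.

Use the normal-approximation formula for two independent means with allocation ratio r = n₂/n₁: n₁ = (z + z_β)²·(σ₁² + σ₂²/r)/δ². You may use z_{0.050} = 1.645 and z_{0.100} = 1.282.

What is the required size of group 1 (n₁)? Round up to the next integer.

n₁ = (z_{α/2} + z_β)² · (σ₁² + σ₂²/r) / δ²
   = (1.645 + 1.282)² · (8² + 20²/0.5) / 2.6²
   = 8.5673 · (64 + 800) / 6.76
   = 8.5673 · 864 / 6.76
   = 1095.00
Design effect: 1.5 × 1095.00 = 1642.49.
Round up → n₁ = 1643; n₂ = r·n₁ = 0.5 × 1643 = 822.

n₁ = 1643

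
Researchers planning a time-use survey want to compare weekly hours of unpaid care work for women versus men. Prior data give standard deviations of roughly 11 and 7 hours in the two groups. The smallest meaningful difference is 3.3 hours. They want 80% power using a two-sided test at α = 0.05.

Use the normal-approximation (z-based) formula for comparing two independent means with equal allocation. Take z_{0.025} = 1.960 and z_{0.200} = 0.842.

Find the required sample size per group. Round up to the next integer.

n = 123 per group

n = (z_{α/2} + z_β)² · (σ₁² + σ₂²) / δ²
  = (1.960 + 0.842)² · (11² + 7² = 170) / 3.3²
  = 7.8512 · 170 / 10.89
  = 122.56
Round up → n = 123 per group.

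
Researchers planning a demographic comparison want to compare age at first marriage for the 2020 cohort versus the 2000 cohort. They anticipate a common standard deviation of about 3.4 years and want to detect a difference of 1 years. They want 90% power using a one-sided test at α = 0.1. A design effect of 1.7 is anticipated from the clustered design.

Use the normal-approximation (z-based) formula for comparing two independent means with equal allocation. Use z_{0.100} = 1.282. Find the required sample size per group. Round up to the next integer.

n = 259 per group

n = (z_α + z_β)² · (σ₁² + σ₂²) / δ²
  = (1.282 + 1.282)² · (2·3.4² = 23.12) / 1²
  = 6.5741 · 23.12 / 1
  = 151.99
Design effect: 1.7 × 151.99 = 258.39.
Round up → n = 259 per group.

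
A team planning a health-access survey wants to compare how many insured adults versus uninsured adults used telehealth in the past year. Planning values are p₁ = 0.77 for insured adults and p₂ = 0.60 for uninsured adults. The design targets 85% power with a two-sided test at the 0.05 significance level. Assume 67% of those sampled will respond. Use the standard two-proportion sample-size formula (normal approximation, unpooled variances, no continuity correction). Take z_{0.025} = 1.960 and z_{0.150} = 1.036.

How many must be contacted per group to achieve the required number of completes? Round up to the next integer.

n = 194 per group

n = (z_{α/2} + z_β)² · [p₁(1−p₁) + p₂(1−p₂)] / (p₁ − p₂)²
  = (1.960 + 1.036)² · (0.77·0.23 + 0.60·0.40) / (0.17)²
  = (2.996)² · (0.1771 + 0.2400) / 0.0289
  = 8.9760 · 0.4171 / 0.0289
  = 129.55
Adjust for 67% response: 129.55 / 0.67 = 193.35.
Round up → n = 194 per group.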